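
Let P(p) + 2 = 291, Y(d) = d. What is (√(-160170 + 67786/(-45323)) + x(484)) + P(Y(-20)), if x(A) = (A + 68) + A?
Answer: 1325 + 2*I*√82255043635202/45323 ≈ 1325.0 + 400.21*I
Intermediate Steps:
P(p) = 289 (P(p) = -2 + 291 = 289)
x(A) = 68 + 2*A (x(A) = (68 + A) + A = 68 + 2*A)
(√(-160170 + 67786/(-45323)) + x(484)) + P(Y(-20)) = (√(-160170 + 67786/(-45323)) + (68 + 2*484)) + 289 = (√(-160170 + 67786*(-1/45323)) + (68 + 968)) + 289 = (√(-160170 - 67786/45323) + 1036) + 289 = (√(-7259452696/45323) + 1036) + 289 = (2*I*√82255043635202/45323 + 1036) + 289 = (1036 + 2*I*√82255043635202/45323) + 289 = 1325 + 2*I*√82255043635202/45323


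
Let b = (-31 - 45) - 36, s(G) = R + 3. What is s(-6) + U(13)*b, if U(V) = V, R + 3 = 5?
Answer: -1451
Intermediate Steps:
R = 2 (R = -3 + 5 = 2)
s(G) = 5 (s(G) = 2 + 3 = 5)
b = -112 (b = -76 - 36 = -112)
s(-6) + U(13)*b = 5 + 13*(-112) = 5 - 1456 = -1451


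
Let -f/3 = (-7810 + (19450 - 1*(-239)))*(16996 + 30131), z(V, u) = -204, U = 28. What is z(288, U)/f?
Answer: 68/559821633 ≈ 1.2147e-7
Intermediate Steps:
f = -1679464899 (f = -3*(-7810 + (19450 - 1*(-239)))*(16996 + 30131) = -3*(-7810 + (19450 + 239))*47127 = -3*(-7810 + 19689)*47127 = -35637*47127 = -3*559821633 = -1679464899)
z(288, U)/f = -204/(-1679464899) = -204*(-1/1679464899) = 68/559821633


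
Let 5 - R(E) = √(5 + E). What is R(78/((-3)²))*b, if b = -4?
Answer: -20 + 4*√123/3 ≈ -5.2126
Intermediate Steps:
R(E) = 5 - √(5 + E)
R(78/((-3)²))*b = (5 - √(5 + 78/((-3)²)))*(-4) = (5 - √(5 + 78/9))*(-4) = (5 - √(5 + 78*(⅑)))*(-4) = (5 - √(5 + 26/3))*(-4) = (5 - √(41/3))*(-4) = (5 - √123/3)*(-4) = -20 + 4*√123/3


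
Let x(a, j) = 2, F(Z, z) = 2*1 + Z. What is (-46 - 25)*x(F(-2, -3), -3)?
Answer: -142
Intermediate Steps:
F(Z, z) = 2 + Z
(-46 - 25)*x(F(-2, -3), -3) = (-46 - 25)*2 = -71*2 = -142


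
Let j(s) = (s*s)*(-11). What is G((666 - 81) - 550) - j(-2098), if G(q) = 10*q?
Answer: 48417994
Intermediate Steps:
j(s) = -11*s**2 (j(s) = s**2*(-11) = -11*s**2)
G((666 - 81) - 550) - j(-2098) = 10*((666 - 81) - 550) - (-11)*(-2098)**2 = 10*(585 - 550) - (-11)*4401604 = 10*35 - 1*(-48417644) = 350 + 48417644 = 48417994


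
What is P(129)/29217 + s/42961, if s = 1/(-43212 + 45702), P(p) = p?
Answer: 4599844009/1041808975710 ≈ 0.0044152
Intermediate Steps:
s = 1/2490 ≈ 0.00040161
P(129)/29217 + s/42961 = 129/29217 + (1/2490)/42961 = 129*(1/29217) + (1/2490)*(1/42961) = 43/9739 + 1/106972890 = 4599844009/1041808975710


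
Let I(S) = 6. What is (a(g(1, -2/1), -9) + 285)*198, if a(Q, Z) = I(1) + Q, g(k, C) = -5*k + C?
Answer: 56232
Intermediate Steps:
g(k, C) = C - 5*k
a(Q, Z) = 6 + Q
(a(g(1, -2/1), -9) + 285)*198 = ((6 + (-2/1 - 5*1)) + 285)*198 = ((6 + (-2*1 - 5)) + 285)*198 = ((6 + (-2 - 5)) + 285)*198 = ((6 - 7) + 285)*198 = (-1 + 285)*198 = 284*198 = 56232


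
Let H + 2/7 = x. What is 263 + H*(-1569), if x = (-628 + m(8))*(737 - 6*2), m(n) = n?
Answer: 4936863479/7 ≈ 7.0527e+8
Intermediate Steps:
x = -449500 (x = (-628 + 8)*(737 - 6*2) = -620*(737 - 12) = -620*725 = -449500)
H = -3146502/7 (H = -2/7 - 449500 = -3146502/7 ≈ -4.4950e+5)
263 + H*(-1569) = 263 - 3146502/7*(-1569) = 263 + 4936861638/7 = 4936863479/7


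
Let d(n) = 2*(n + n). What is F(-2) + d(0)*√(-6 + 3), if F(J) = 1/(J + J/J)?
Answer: -1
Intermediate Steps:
d(n) = 4*n (d(n) = 2*(2*n) = 4*n)
F(J) = 1/(1 + J) (F(J) = 1/(J + 1) = 1/(1 + J))
F(-2) + d(0)*√(-6 + 3) = 1/(1 - 2) + (4*0)*√(-6 + 3) = 1/(-1) + 0*√(-3) = -1 + 0*(I*√3) = -1 + 0 = -1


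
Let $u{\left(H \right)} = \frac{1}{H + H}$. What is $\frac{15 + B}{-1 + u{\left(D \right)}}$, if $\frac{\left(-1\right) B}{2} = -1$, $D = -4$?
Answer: $- \frac{136}{9} \approx -15.111$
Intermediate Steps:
$u{\left(H \right)} = \frac{1}{2 H}$
$B = 2$ ($B = \left(-2\right) \left(-1\right) = 2$)
$\frac{15 + B}{-1 + u{\left(D \right)}} = \frac{15 + 2}{-1 + \frac{1}{2 \left(-4\right)}} = \frac{1}{-1 + \frac{1}{2} \left(- \frac{1}{4}\right)} 17 = \frac{1}{-1 - \frac{1}{8}} \cdot 17 = \frac{1}{- \frac{9}{8}} \cdot 17 = \left(- \frac{8}{9}\right) 17 = - \frac{136}{9}$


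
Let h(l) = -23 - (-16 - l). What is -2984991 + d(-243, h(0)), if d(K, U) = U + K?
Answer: -2985241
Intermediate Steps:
h(l) = -7 + l (h(l) = -23 + (16 + l) = -7 + l)
d(K, U) = K + U
-2984991 + d(-243, h(0)) = -2984991 + (-243 + (-7 + 0)) = -2984991 + (-243 - 7) = -2984991 - 250 = -2985241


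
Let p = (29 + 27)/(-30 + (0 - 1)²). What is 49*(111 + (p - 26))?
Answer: 118041/29 ≈ 4070.4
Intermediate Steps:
p = -56/29 (p = 56/(-30 + (-1)²) = 56/(-30 + 1) = 56/(-29) = 56*(-1/29) = -56/29 ≈ -1.9310)
49*(111 + (p - 26)) = 49*(111 + (-56/29 - 26)) = 49*(111 - 810/29) = 49*(2409/29) = 118041/29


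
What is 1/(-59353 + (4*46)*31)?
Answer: -1/53649 ≈ -1.8640e-5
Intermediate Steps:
1/(-59353 + (4*46)*31) = 1/(-59353 + 184*31) = 1/(-59353 + 5704) = 1/(-53649) = -1/53649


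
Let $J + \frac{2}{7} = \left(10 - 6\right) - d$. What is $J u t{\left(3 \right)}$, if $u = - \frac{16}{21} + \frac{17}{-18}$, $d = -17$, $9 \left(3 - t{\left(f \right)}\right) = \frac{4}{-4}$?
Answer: $- \frac{62350}{567} \approx -109.96$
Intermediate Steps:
$t{\left(f \right)} = \frac{28}{9}$ ($t{\left(f \right)} = 3 - \frac{4 \frac{1}{-4}}{9} = 3 - \frac{4 \left(- \frac{1}{4}\right)}{9} = 3 - - \frac{1}{9} = 3 + \frac{1}{9} = \frac{28}{9}$)
$J = \frac{145}{7}$ ($J = - \frac{2}{7} + \left(\left(10 - 6\right) - -17\right) = - \frac{2}{7} + \left(4 + 17\right) = - \frac{2}{7} + 21 = \frac{145}{7} \approx 20.714$)
$u = - \frac{215}{126}$ ($u = \left(-16\right) \frac{1}{21} + 17 \left(- \frac{1}{18}\right) = - \frac{16}{21} - \frac{17}{18} = - \frac{215}{126} \approx -1.7063$)
$J u t{\left(3 \right)} = \frac{145}{7} \left(- \frac{215}{126}\right) \frac{28}{9} = \left(- \frac{31175}{882}\right) \frac{28}{9} = - \frac{62350}{567}$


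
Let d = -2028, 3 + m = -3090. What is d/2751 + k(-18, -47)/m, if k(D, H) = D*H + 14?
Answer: -2879488/2836281 ≈ -1.0152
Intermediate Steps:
m = -3093 (m = -3 - 3090 = -3093)
k(D, H) = 14 + D*H
d/2751 + k(-18, -47)/m = -2028/2751 + (14 - 18*(-47))/(-3093) = -2028*1/2751 + (14 + 846)*(-1/3093) = -676/917 + 860*(-1/3093) = -676/917 - 860/3093 = -2879488/2836281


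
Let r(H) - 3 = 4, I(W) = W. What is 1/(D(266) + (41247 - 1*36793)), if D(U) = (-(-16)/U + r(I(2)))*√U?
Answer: 296191/1318352993 - 939*√266/2636705986 ≈ 0.00021886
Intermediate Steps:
r(H) = 7 (r(H) = 3 + 4 = 7)
D(U) = √U*(7 + 16/U) (D(U) = (-(-16)/U + 7)*√U = (16/U + 7)*√U = (7 + 16/U)*√U = √U*(7 + 16/U))
1/(D(266) + (41247 - 1*36793)) = 1/((16 + 7*266)/√266 + (41247 - 1*36793)) = 1/((√266/266)*(16 + 1862) + (41247 - 36793)) = 1/((√266/266)*1878 + 4454) = 1/(939*√266/133 + 4454) = 1/(4454 + 939*√266/133)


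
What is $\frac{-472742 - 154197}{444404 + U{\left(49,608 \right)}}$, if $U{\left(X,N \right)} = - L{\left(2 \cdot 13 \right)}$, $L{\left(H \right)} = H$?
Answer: $- \frac{626939}{444378} \approx -1.4108$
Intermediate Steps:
$U{\left(X,N \right)} = -26$ ($U{\left(X,N \right)} = - 2 \cdot 13 = \left(-1\right) 26 = -26$)
$\frac{-472742 - 154197}{444404 + U{\left(49,608 \right)}} = \frac{-472742 - 154197}{444404 - 26} = - \frac{626939}{444378}$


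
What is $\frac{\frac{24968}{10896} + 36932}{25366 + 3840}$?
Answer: $\frac{50304505}{39778572} \approx 1.2646$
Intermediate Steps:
$\frac{\frac{24968}{10896} + 36932}{25366 + 3840} = \frac{24968 \cdot \frac{1}{10896} + 36932}{29206} = \left(\frac{3121}{1362} + 36932\right) \frac{1}{29206} = \frac{50304505}{1362} \cdot \frac{1}{29206} = \frac{50304505}{39778572}$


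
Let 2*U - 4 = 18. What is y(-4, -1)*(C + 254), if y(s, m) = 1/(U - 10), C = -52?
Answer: 202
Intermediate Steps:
U = 11 (U = 2 + (½)*18 = 2 + 9 = 11)
y(s, m) = 1 (y(s, m) = 1/(11 - 10) = 1/1 = 1)
y(-4, -1)*(C + 254) = 1*(-52 + 254) = 1*202 = 202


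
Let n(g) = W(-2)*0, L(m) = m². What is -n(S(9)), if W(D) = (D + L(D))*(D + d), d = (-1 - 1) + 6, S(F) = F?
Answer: 0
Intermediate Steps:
d = 4 (d = -2 + 6 = 4)
W(D) = (4 + D)*(D + D²) (W(D) = (D + D²)*(D + 4) = (D + D²)*(4 + D) = (4 + D)*(D + D²))
n(g) = 0 (n(g) = -2*(4 + (-2)² + 5*(-2))*0 = -2*(4 + 4 - 10)*0 = -2*(-2)*0 = 4*0 = 0)
-n(S(9)) = -1*0 = 0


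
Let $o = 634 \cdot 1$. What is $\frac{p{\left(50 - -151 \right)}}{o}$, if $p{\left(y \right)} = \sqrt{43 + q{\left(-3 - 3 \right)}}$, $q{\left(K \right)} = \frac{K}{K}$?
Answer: $\frac{\sqrt{11}}{317} \approx 0.010463$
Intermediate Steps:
$q{\left(K \right)} = 1$
$p{\left(y \right)} = 2 \sqrt{11}$ ($p{\left(y \right)} = \sqrt{43 + 1} = \sqrt{44} = 2 \sqrt{11}$)
$o = 634$
$\frac{p{\left(50 - -151 \right)}}{o} = \frac{2 \sqrt{11}}{634} = 2 \sqrt{11} \cdot \frac{1}{634} = \frac{\sqrt{11}}{317}$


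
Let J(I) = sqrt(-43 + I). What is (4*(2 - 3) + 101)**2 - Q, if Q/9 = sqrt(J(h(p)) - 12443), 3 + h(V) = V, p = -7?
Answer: 9409 - 9*sqrt(-12443 + I*sqrt(53)) ≈ 9408.7 - 1003.9*I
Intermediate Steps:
h(V) = -3 + V
Q = 9*sqrt(-12443 + I*sqrt(53)) (Q = 9*sqrt(sqrt(-43 + (-3 - 7)) - 12443) = 9*sqrt(sqrt(-43 - 10) - 12443) = 9*sqrt(sqrt(-53) - 12443) = 9*sqrt(I*sqrt(53) - 12443) = 9*sqrt(-12443 + I*sqrt(53)) ≈ 0.29369 + 1003.9*I)
(4*(2 - 3) + 101)**2 - Q = (4*(2 - 3) + 101)**2 - 9*sqrt(-12443 + I*sqrt(53)) = (4*(-1) + 101)**2 - 9*sqrt(-12443 + I*sqrt(53)) = (-4 + 101)**2 - 9*sqrt(-12443 + I*sqrt(53)) = 97**2 - 9*sqrt(-12443 + I*sqrt(53)) = 9409 - 9*sqrt(-12443 + I*sqrt(53))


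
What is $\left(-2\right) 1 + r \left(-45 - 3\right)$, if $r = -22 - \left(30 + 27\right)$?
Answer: $3790$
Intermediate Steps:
$r = -79$ ($r = -22 - 57 = -79$)
$\left(-2\right) 1 + r \left(-45 - 3\right) = \left(-2\right) 1 - 79 \left(-45 - 3\right) = -2 - -3792 = -2 + 3792 = 3790$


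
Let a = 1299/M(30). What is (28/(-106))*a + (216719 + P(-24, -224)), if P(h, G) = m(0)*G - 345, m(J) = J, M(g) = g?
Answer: 57336079/265 ≈ 2.1636e+5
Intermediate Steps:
a = 433/10 (a = 1299/30 = 1299*(1/30) = 433/10 ≈ 43.300)
P(h, G) = -345 (P(h, G) = 0*G - 345 = 0 - 345 = -345)
(28/(-106))*a + (216719 + P(-24, -224)) = (28/(-106))*(433/10) + (216719 - 345) = (28*(-1/106))*(433/10) + 216374 = -14/53*433/10 + 216374 = -3031/265 + 216374 = 57336079/265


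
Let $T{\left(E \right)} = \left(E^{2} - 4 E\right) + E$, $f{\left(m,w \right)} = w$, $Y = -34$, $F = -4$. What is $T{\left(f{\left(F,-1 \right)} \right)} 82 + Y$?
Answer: $294$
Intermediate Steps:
$T{\left(E \right)} = E^{2} - 3 E$
$T{\left(f{\left(F,-1 \right)} \right)} 82 + Y = - (-3 - 1) 82 - 34 = \left(-1\right) \left(-4\right) 82 - 34 = 4 \cdot 82 - 34 = 328 - 34 = 294$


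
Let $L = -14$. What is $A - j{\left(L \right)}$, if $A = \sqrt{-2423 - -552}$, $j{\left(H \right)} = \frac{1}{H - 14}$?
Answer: $\frac{1}{28} + i \sqrt{1871} \approx 0.035714 + 43.255 i$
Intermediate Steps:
$j{\left(H \right)} = \frac{1}{-14 + H}$
$A = i \sqrt{1871}$ ($A = \sqrt{-2423 + \left(576 - 24\right)} = \sqrt{-2423 + 552} = \sqrt{-1871} = i \sqrt{1871} \approx 43.255 i$)
$A - j{\left(L \right)} = i \sqrt{1871} - \frac{1}{-14 - 14} = i \sqrt{1871} - \frac{1}{-28} = i \sqrt{1871} - - \frac{1}{28} = i \sqrt{1871} + \frac{1}{28} = \frac{1}{28} + i \sqrt{1871}$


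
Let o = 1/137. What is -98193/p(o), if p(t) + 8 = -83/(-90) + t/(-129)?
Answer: 52060946670/3752597 ≈ 13873.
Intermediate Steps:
o = 1/137 ≈ 0.0072993
p(t) = -637/90 - t/129 (p(t) = -8 + (-83/(-90) + t/(-129)) = -8 + (-83*(-1/90) + t*(-1/129)) = -8 + (83/90 - t/129) = -637/90 - t/129)
-98193/p(o) = -98193/(-637/90 - 1/129*1/137) = -98193/(-637/90 - 1/17673) = -98193/(-3752597/530190) = -98193*(-530190/3752597) = 52060946670/3752597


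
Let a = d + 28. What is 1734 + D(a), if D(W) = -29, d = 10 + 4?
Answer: 1705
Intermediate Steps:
d = 14
a = 42 (a = 14 + 28 = 42)
1734 + D(a) = 1734 - 29 = 1705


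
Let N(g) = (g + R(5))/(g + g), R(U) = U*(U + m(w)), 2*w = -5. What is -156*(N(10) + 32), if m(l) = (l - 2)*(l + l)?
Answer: -12285/2 ≈ -6142.5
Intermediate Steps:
w = -5/2 (w = (1/2)*(-5) = -5/2 ≈ -2.5000)
m(l) = 2*l*(-2 + l) (m(l) = (-2 + l)*(2*l) = 2*l*(-2 + l))
R(U) = U*(45/2 + U) (R(U) = U*(U + 2*(-5/2)*(-2 - 5/2)) = U*(U + 2*(-5/2)*(-9/2)) = U*(U + 45/2) = U*(45/2 + U))
N(g) = (275/2 + g)/(2*g) (N(g) = (g + (1/2)*5*(45 + 2*5))/(g + g) = (g + (1/2)*5*(45 + 10))/((2*g)) = (g + (1/2)*5*55)*(1/(2*g)) = (g + 275/2)*(1/(2*g)) = (275/2 + g)*(1/(2*g)) = (275/2 + g)/(2*g))
-156*(N(10) + 32) = -156*((1/4)*(275 + 2*10)/10 + 32) = -156*((1/4)*(1/10)*(275 + 20) + 32) = -156*((1/4)*(1/10)*295 + 32) = -156*(59/8 + 32) = -156*315/8 = -12285/2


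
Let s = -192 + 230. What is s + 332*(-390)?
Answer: -129442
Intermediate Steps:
s = 38
s + 332*(-390) = 38 + 332*(-390) = 38 - 129480 = -129442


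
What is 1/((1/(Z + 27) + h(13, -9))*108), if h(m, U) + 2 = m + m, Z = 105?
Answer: 11/28521 ≈ 0.00038568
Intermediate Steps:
h(m, U) = -2 + 2*m (h(m, U) = -2 + (m + m) = -2 + 2*m)
1/((1/(Z + 27) + h(13, -9))*108) = 1/((1/(105 + 27) + (-2 + 2*13))*108) = 1/((1/132 + (-2 + 26))*108) = 1/((1/132 + 24)*108) = 1/((3169/132)*108) = 1/(28521/11) = 11/28521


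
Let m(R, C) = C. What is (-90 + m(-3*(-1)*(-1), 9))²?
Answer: 6561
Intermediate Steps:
(-90 + m(-3*(-1)*(-1), 9))² = (-90 + 9)² = (-81)² = 6561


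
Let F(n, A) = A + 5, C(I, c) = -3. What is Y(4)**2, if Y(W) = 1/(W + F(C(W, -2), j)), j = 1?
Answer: 1/100 ≈ 0.010000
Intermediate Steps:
F(n, A) = 5 + A
Y(W) = 1/(6 + W) (Y(W) = 1/(W + (5 + 1)) = 1/(W + 6) = 1/(6 + W))
Y(4)**2 = (1/(6 + 4))**2 = (1/10)**2 = 1/100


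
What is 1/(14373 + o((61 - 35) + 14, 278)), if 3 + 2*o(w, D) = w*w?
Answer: 2/30343 ≈ 6.5913e-5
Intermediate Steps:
o(w, D) = -3/2 + w²/2 (o(w, D) = -3/2 + (w*w)/2 = -3/2 + w²/2)
1/(14373 + o((61 - 35) + 14, 278)) = 1/(14373 + (-3/2 + ((61 - 35) + 14)²/2)) = 1/(14373 + (-3/2 + (26 + 14)²/2)) = 1/(14373 + (-3/2 + (½)*40²)) = 1/(14373 + (-3/2 + (½)*1600)) = 1/(14373 + (-3/2 + 800)) = 1/(14373 + 1597/2) = 1/(30343/2) = 2/30343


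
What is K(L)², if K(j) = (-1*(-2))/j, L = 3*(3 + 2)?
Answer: 4/225 ≈ 0.017778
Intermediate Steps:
L = 15 (L = 3*5 = 15)
K(j) = 2/j
K(L)² = (2/15)² = 4/225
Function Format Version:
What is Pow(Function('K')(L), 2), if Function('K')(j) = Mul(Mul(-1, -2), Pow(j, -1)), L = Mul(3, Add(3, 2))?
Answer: Rational(4, 225) ≈ 0.017778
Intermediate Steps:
L = 15 (L = Mul(3, 5) = 15)
Function('K')(j) = Mul(2, Pow(j, -1))
Pow(Function('K')(L), 2) = Pow(Mul(2, Pow(15, -1)), 2) = Pow(Mul(2, Rational(1, 15)), 2) = Pow(Rational(2, 15), 2) = Rational(4, 225)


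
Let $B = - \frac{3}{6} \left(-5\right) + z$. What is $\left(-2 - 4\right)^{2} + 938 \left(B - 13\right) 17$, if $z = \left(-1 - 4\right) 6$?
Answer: $-645777$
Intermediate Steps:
$z = -30$ ($z = \left(-5\right) 6 = -30$)
$B = - \frac{55}{2}$ ($B = - \frac{3}{6} \left(-5\right) - 30 = \left(-3\right) \frac{1}{6} \left(-5\right) - 30 = \left(- \frac{1}{2}\right) \left(-5\right) - 30 = \frac{5}{2} - 30 = - \frac{55}{2} \approx -27.5$)
$\left(-2 - 4\right)^{2} + 938 \left(B - 13\right) 17 = \left(-2 - 4\right)^{2} + 938 \left(- \frac{55}{2} - 13\right) 17 = \left(-6\right)^{2} + 938 \left(\left(- \frac{81}{2}\right) 17\right) = 36 + 938 \left(- \frac{1377}{2}\right) = 36 - 645813 = -645777$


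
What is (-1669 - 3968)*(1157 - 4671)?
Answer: 19808418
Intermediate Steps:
(-1669 - 3968)*(1157 - 4671) = -5637*(-3514) = 19808418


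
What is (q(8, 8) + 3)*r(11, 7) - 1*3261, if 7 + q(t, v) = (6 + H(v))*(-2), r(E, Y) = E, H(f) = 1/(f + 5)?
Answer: -44703/13 ≈ -3438.7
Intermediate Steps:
H(f) = 1/(5 + f)
q(t, v) = -19 - 2/(5 + v) (q(t, v) = -7 + (6 + 1/(5 + v))*(-2) = -7 + (-12 - 2/(5 + v)) = -19 - 2/(5 + v))
(q(8, 8) + 3)*r(11, 7) - 1*3261 = ((-97 - 19*8)/(5 + 8) + 3)*11 - 1*3261 = ((-97 - 152)/13 + 3)*11 - 3261 = ((1/13)*(-249) + 3)*11 - 3261 = (-249/13 + 3)*11 - 3261 = -210/13*11 - 3261 = -2310/13 - 3261 = -44703/13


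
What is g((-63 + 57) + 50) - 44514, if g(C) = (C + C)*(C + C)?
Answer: -36770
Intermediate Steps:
g(C) = 4*C² (g(C) = (2*C)*(2*C) = 4*C²)
g((-63 + 57) + 50) - 44514 = 4*((-63 + 57) + 50)² - 44514 = 4*(-6 + 50)² - 44514 = 4*44² - 44514 = 4*1936 - 44514 = 7744 - 44514 = -36770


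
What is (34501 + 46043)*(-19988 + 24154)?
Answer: 335546304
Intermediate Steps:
(34501 + 46043)*(-19988 + 24154) = 80544*4166 = 335546304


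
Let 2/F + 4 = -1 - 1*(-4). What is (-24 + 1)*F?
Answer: 46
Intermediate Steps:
F = -2 (F = 2/(-4 + (-1 - 1*(-4))) = 2/(-4 + (-1 + 4)) = 2/(-4 + 3) = 2/(-1) = 2*(-1) = -2)
(-24 + 1)*F = (-24 + 1)*(-2) = -23*(-2) = 46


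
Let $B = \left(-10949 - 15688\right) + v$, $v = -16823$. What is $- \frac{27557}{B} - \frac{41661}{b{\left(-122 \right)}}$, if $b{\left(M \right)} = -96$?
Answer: $\frac{151102711}{347680} \approx 434.6$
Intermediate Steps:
$B = -43460$ ($B = \left(-10949 - 15688\right) - 16823 = -26637 - 16823 = -43460$)
$- \frac{27557}{B} - \frac{41661}{b{\left(-122 \right)}} = - \frac{27557}{-43460} - \frac{41661}{-96} = \left(-27557\right) \left(- \frac{1}{43460}\right) - - \frac{13887}{32} = \frac{27557}{43460} + \frac{13887}{32} = \frac{151102711}{347680}$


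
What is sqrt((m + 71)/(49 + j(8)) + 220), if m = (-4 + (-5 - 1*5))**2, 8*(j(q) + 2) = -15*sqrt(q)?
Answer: 2*sqrt(10607 - 825*sqrt(2))/sqrt(188 - 15*sqrt(2)) ≈ 15.047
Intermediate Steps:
j(q) = -2 - 15*sqrt(q)/8 (j(q) = -2 + (-15*sqrt(q))/8 = -2 - 15*sqrt(q)/8)
m = 196 (m = (-4 + (-5 - 5))**2 = (-4 - 10)**2 = (-14)**2 = 196)
sqrt((m + 71)/(49 + j(8)) + 220) = sqrt((196 + 71)/(49 + (-2 - 15*sqrt(2)/4)) + 220) = sqrt(267/(49 + (-2 - 15*sqrt(2)/4)) + 220) = sqrt(267/(47 - 15*sqrt(2)/4) + 220) = sqrt(220 + 267/(47 - 15*sqrt(2)/4))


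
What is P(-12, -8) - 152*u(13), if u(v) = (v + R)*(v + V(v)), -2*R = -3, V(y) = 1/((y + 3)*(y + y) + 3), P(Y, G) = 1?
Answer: -12006973/419 ≈ -28656.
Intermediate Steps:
V(y) = 1/(3 + 2*y*(3 + y)) (V(y) = 1/((3 + y)*(2*y) + 3) = 1/(2*y*(3 + y) + 3) = 1/(3 + 2*y*(3 + y)))
R = 3/2 (R = -½*(-3) = 3/2 ≈ 1.5000)
u(v) = (3/2 + v)*(v + 1/(3 + 2*v² + 6*v)) (u(v) = (v + 3/2)*(v + 1/(3 + 2*v² + 6*v)) = (3/2 + v)*(v + 1/(3 + 2*v² + 6*v)))
P(-12, -8) - 152*u(13) = 1 - 76*(3 + 4*13⁴ + 11*13 + 18*13³ + 24*13²)/(3 + 2*13² + 6*13) = 1 - 76*(3 + 4*28561 + 143 + 18*2197 + 24*169)/(3 + 2*169 + 78) = 1 - 76*(3 + 114244 + 143 + 39546 + 4056)/(3 + 338 + 78) = 1 - 76*157992/419 = 1 - 152*78996/419 = 1 - 12007392/419 = -12006973/419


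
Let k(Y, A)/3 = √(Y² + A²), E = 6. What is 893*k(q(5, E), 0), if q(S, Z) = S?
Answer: 13395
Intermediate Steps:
k(Y, A) = 3*√(A² + Y²) (k(Y, A) = 3*√(Y² + A²) = 3*√(A² + Y²))
893*k(q(5, E), 0) = 893*(3*√(0² + 5²)) = 893*(3*√(0 + 25)) = 893*(3*√25) = 893*(3*5) = 893*15 = 13395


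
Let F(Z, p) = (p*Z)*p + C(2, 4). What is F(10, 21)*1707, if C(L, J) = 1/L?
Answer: 15057447/2 ≈ 7.5287e+6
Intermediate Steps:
F(Z, p) = ½ + Z*p² (F(Z, p) = (p*Z)*p + 1/2 = (Z*p)*p + ½ = Z*p² + ½ = ½ + Z*p²)
F(10, 21)*1707 = (½ + 10*21²)*1707 = (½ + 10*441)*1707 = (½ + 4410)*1707 = (8821/2)*1707 = 15057447/2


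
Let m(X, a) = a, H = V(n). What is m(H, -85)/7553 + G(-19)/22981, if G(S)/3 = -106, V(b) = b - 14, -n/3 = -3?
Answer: -622177/24796499 ≈ -0.025091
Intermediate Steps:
n = 9 (n = -3*(-3) = 9)
V(b) = -14 + b
G(S) = -318 (G(S) = 3*(-106) = -318)
H = -5 (H = -14 + 9 = -5)
m(H, -85)/7553 + G(-19)/22981 = -85/7553 - 318/22981 = -622177/24796499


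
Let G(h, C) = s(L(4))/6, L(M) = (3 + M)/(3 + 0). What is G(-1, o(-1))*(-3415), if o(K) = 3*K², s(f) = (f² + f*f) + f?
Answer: -406385/54 ≈ -7525.6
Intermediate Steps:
L(M) = 1 + M/3 (L(M) = (3 + M)/3 = (3 + M)*(⅓) = 1 + M/3)
s(f) = f + 2*f² (s(f) = (f² + f²) + f = 2*f² + f = f + 2*f²)
G(h, C) = 119/54 (G(h, C) = ((1 + (⅓)*4)*(1 + 2*(1 + (⅓)*4)))/6 = ((1 + 4/3)*(1 + 2*(1 + 4/3)))*(⅙) = (7*(1 + 2*(7/3))/3)*(⅙) = (7*(1 + 14/3)/3)*(⅙) = ((7/3)*(17/3))*(⅙) = (119/9)*(⅙) = 119/54)
G(-1, o(-1))*(-3415) = (119/54)*(-3415) = -406385/54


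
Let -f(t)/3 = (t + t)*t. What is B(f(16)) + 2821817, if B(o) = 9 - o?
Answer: 2823362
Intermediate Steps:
f(t) = -6*t² (f(t) = -3*(t + t)*t = -3*2*t*t = -6*t²)
B(f(16)) + 2821817 = (9 - (-6)*16²) + 2821817 = (9 - (-6)*256) + 2821817 = (9 - 1*(-1536)) + 2821817 = (9 + 1536) + 2821817 = 1545 + 2821817 = 2823362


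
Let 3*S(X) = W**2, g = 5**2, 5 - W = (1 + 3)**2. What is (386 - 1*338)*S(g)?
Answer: 1936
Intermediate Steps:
W = -11 (W = 5 - (1 + 3)**2 = 5 - 1*4**2 = 5 - 1*16 = 5 - 16 = -11)
g = 25
S(X) = 121/3 (S(X) = (1/3)*(-11)**2 = (1/3)*121 = 121/3)
(386 - 1*338)*S(g) = (386 - 1*338)*(121/3) = (386 - 338)*(121/3) = 48*(121/3) = 1936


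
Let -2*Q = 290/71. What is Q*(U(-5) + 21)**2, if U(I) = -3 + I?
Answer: -24505/71 ≈ -345.14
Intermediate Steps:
Q = -145/71 ≈ -2.0423
Q*(U(-5) + 21)**2 = -145*((-3 - 5) + 21)**2/71 = -145*(-8 + 21)**2/71 = -145/71*13**2 = -145/71*169 = -24505/71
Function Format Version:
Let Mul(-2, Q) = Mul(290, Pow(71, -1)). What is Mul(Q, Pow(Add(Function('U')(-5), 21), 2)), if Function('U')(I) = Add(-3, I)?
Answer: Rational(-24505, 71) ≈ -345.14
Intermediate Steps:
Q = Rational(-145, 71) (Q = Mul(Rational(-1, 2), Mul(290, Pow(71, -1))) = Mul(Rational(-1, 2), Mul(290, Rational(1, 71))) = Mul(Rational(-1, 2), Rational(290, 71)) = Rational(-145, 71) ≈ -2.0423)
Mul(Q, Pow(Add(Function('U')(-5), 21), 2)) = Mul(Rational(-145, 71), Pow(Add(Add(-3, -5), 21), 2)) = Mul(Rational(-145, 71), Pow(Add(-8, 21), 2)) = Mul(Rational(-145, 71), Pow(13, 2)) = Mul(Rational(-145, 71), 169) = Rational(-24505, 71)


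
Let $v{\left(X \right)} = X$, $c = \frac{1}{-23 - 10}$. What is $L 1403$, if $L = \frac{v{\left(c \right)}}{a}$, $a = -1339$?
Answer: $\frac{1403}{44187} \approx 0.031751$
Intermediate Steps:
$c = - \frac{1}{33}$ ($c = \frac{1}{-33} = - \frac{1}{33} \approx -0.030303$)
$L = \frac{1}{44187}$ ($L = - \frac{1}{33 \left(-1339\right)} = \left(- \frac{1}{33}\right) \left(- \frac{1}{1339}\right) = \frac{1}{44187} \approx 2.2631 \cdot 10^{-5}$)
$L 1403 = \frac{1}{44187} \cdot 1403 = \frac{1403}{44187}$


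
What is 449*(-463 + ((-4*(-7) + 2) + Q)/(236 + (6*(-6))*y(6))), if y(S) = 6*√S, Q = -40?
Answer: -1165388031/5606 + 12123*√6/2803 ≈ -2.0787e+5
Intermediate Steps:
449*(-463 + ((-4*(-7) + 2) + Q)/(236 + (6*(-6))*y(6))) = 449*(-463 + ((-4*(-7) + 2) - 40)/(236 + (6*(-6))*(6*√6))) = 449*(-463 + ((28 + 2) - 40)/(236 - 216*√6)) = 449*(-463 + (30 - 40)/(236 - 216*√6)) = 449*(-463 - 10/(236 - 216*√6)) = -207887 - 4490/(236 - 216*√6)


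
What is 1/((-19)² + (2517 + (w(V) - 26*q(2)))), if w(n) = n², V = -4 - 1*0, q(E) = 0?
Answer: 1/2894 ≈ 0.00034554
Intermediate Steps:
V = -4 (V = -4 + 0 = -4)
1/((-19)² + (2517 + (w(V) - 26*q(2)))) = 1/((-19)² + (2517 + ((-4)² - 26*0))) = 1/(361 + (2517 + (16 + 0))) = 1/(361 + (2517 + 16)) = 1/(361 + 2533) = 1/2894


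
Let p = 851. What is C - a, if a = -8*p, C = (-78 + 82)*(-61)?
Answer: 6564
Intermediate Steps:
C = -244 (C = 4*(-61) = -244)
a = -6808 (a = -8*851 = -6808)
C - a = -244 - 1*(-6808) = -244 + 6808 = 6564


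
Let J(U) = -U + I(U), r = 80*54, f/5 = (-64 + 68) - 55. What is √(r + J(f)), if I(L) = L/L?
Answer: 4*√286 ≈ 67.646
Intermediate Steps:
I(L) = 1
f = -255 (f = 5*((-64 + 68) - 55) = 5*(4 - 55) = 5*(-51) = -255)
r = 4320
J(U) = 1 - U (J(U) = -U + 1 = 1 - U)
√(r + J(f)) = √(4320 + (1 - 1*(-255))) = √(4320 + (1 + 255)) = √(4320 + 256) = √4576 = 4*√286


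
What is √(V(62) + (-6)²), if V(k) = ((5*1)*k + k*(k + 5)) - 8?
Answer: 2*√1123 ≈ 67.022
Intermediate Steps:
V(k) = -8 + 5*k + k*(5 + k) (V(k) = (5*k + k*(5 + k)) - 8 = -8 + 5*k + k*(5 + k))
√(V(62) + (-6)²) = √((-8 + 62² + 10*62) + (-6)²) = √((-8 + 3844 + 620) + 36) = √(4456 + 36) = √4492 = 2*√1123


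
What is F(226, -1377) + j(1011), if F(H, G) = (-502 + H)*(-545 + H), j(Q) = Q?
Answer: 89055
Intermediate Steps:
F(H, G) = (-545 + H)*(-502 + H)
F(226, -1377) + j(1011) = (273590 + 226² - 1047*226) + 1011 = (273590 + 51076 - 236622) + 1011 = 88044 + 1011 = 89055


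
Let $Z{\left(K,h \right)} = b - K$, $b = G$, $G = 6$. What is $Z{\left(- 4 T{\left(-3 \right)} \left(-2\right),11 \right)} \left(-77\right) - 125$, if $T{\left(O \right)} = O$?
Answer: $-2435$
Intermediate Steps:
$b = 6$
$Z{\left(K,h \right)} = 6 - K$
$Z{\left(- 4 T{\left(-3 \right)} \left(-2\right),11 \right)} \left(-77\right) - 125 = \left(6 - \left(-4\right) \left(-3\right) \left(-2\right)\right) \left(-77\right) - 125 = \left(6 - 12 \left(-2\right)\right) \left(-77\right) - 125 = \left(6 - -24\right) \left(-77\right) - 125 = \left(6 + 24\right) \left(-77\right) - 125 = 30 \left(-77\right) - 125 = -2310 - 125 = -2435$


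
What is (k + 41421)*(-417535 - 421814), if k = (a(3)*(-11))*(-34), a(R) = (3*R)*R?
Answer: -43242421131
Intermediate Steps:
a(R) = 3*R**2
k = 10098 (k = ((3*3**2)*(-11))*(-34) = ((3*9)*(-11))*(-34) = (27*(-11))*(-34) = -297*(-34) = 10098)
(k + 41421)*(-417535 - 421814) = (10098 + 41421)*(-417535 - 421814) = 51519*(-839349) = -43242421131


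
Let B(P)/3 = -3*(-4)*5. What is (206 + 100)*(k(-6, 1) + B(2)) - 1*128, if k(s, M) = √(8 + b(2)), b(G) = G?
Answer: 54952 + 306*√10 ≈ 55920.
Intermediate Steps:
k(s, M) = √10 (k(s, M) = √(8 + 2) = √10)
B(P) = 180 (B(P) = 3*(-3*(-4)*5) = 3*(12*5) = 3*60 = 180)
(206 + 100)*(k(-6, 1) + B(2)) - 1*128 = (206 + 100)*(√10 + 180) - 1*128 = 306*(180 + √10) - 128 = (55080 + 306*√10) - 128 = 54952 + 306*√10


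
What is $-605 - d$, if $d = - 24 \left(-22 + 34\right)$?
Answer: $-317$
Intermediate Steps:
$d = -288$ ($d = \left(-24\right) 12 = -288$)
$-605 - d = -605 - -288 = -605 + 288 = -317$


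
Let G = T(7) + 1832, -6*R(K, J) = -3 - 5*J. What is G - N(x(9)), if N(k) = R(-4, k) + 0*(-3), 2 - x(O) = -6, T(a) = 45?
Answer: 11219/6 ≈ 1869.8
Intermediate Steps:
x(O) = 8 (x(O) = 2 - 1*(-6) = 2 + 6 = 8)
R(K, J) = 1/2 + 5*J/6 (R(K, J) = -(-3 - 5*J)/6 = 1/2 + 5*J/6)
N(k) = 1/2 + 5*k/6 (N(k) = (1/2 + 5*k/6) + 0*(-3) = (1/2 + 5*k/6) + 0 = 1/2 + 5*k/6)
G = 1877 (G = 45 + 1832 = 1877)
G - N(x(9)) = 1877 - (1/2 + (5/6)*8) = 1877 - (1/2 + 20/3) = 1877 - 1*43/6 = 1877 - 43/6 = 11219/6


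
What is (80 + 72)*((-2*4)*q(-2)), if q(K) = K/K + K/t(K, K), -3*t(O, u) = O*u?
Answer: -3040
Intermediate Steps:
t(O, u) = -O*u/3
q(K) = 1 - 3/K (q(K) = K/K + K/((-K*K/3)) = 1 + K/((-K²/3)) = 1 + K*(-3/K²) = 1 - 3/K)
(80 + 72)*((-2*4)*q(-2)) = (80 + 72)*((-2*4)*((-3 - 2)/(-2))) = 152*(-(-4)*(-5)) = 152*(-8*5/2) = 152*(-20) = -3040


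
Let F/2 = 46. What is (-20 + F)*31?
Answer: 2232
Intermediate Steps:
F = 92 (F = 2*46 = 92)
(-20 + F)*31 = (-20 + 92)*31 = 72*31 = 2232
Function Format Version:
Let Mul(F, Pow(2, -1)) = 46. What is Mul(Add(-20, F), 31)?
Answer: 2232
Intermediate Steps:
F = 92 (F = Mul(2, 46) = 92)
Mul(Add(-20, F), 31) = Mul(Add(-20, 92), 31) = Mul(72, 31) = 2232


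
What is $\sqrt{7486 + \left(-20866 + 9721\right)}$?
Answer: $i \sqrt{3659} \approx 60.49 i$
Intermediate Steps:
$\sqrt{7486 + \left(-20866 + 9721\right)} = \sqrt{7486 - 11145} = \sqrt{-3659} = i \sqrt{3659}$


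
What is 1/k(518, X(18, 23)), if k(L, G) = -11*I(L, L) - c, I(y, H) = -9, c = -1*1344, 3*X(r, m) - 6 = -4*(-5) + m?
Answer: 1/1443 ≈ 0.00069300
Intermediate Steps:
X(r, m) = 26/3 + m/3 (X(r, m) = 2 + (-4*(-5) + m)/3 = 2 + (20 + m)/3 = 2 + (20/3 + m/3) = 26/3 + m/3)
c = -1344
k(L, G) = 1443 (k(L, G) = -11*(-9) - 1*(-1344) = 99 + 1344 = 1443)
1/k(518, X(18, 23)) = 1/1443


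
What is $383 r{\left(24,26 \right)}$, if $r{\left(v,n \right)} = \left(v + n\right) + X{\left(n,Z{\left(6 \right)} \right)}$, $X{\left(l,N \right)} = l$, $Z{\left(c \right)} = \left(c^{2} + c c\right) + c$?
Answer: $29108$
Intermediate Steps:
$Z{\left(c \right)} = c + 2 c^{2}$ ($Z{\left(c \right)} = \left(c^{2} + c^{2}\right) + c = 2 c^{2} + c = c + 2 c^{2}$)
$r{\left(v,n \right)} = v + 2 n$ ($r{\left(v,n \right)} = \left(v + n\right) + n = \left(n + v\right) + n = v + 2 n$)
$383 r{\left(24,26 \right)} = 383 \left(24 + 2 \cdot 26\right) = 383 \left(24 + 52\right) = 383 \cdot 76 = 29108$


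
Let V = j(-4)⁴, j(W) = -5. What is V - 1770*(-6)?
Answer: 11245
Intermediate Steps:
V = 625 (V = (-5)⁴ = 625)
V - 1770*(-6) = 625 - 1770*(-6) = 625 + 10620 = 11245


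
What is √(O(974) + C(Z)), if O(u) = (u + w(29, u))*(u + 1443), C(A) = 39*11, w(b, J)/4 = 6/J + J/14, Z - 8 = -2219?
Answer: √35180675470227/3409 ≈ 1739.9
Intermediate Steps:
Z = -2211 (Z = 8 - 2219 = -2211)
w(b, J) = 24/J + 2*J/7 (w(b, J) = 4*(6/J + J/14) = 24/J + 2*J/7)
C(A) = 429
O(u) = (1443 + u)*(24/u + 9*u/7) (O(u) = (u + (24/u + 2*u/7))*(u + 1443) = (24/u + 9*u/7)*(1443 + u) = (1443 + u)*(24/u + 9*u/7))
√(O(974) + C(Z)) = √((24 + 34632/974 + (9/7)*974² + (12987/7)*974) + 429) = √((24 + 34632*(1/974) + (9/7)*948676 + 12649338/7) + 429) = √((24 + 17316/487 + 8538084/7 + 12649338/7) + 429) = √(10318477542/3409 + 429) = √(10319940003/3409) = √35180675470227/3409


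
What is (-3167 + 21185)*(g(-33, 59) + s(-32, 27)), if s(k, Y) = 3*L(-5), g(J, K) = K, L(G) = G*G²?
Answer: -5693688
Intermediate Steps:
L(G) = G³
s(k, Y) = -375 (s(k, Y) = 3*(-5)³ = 3*(-125) = -375)
(-3167 + 21185)*(g(-33, 59) + s(-32, 27)) = (-3167 + 21185)*(59 - 375) = 18018*(-316) = -5693688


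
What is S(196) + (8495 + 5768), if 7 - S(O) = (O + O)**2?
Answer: -139394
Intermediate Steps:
S(O) = 7 - 4*O**2 (S(O) = 7 - (O + O)**2 = 7 - (2*O)**2 = 7 - 4*O**2)
S(196) + (8495 + 5768) = (7 - 4*196**2) + (8495 + 5768) = (7 - 4*38416) + 14263 = (7 - 153664) + 14263 = -153657 + 14263 = -139394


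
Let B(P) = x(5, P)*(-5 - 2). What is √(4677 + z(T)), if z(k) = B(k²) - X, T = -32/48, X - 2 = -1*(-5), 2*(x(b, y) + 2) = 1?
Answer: √18722/2 ≈ 68.414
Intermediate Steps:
x(b, y) = -3/2 (x(b, y) = -2 + (½)*1 = -2 + ½ = -3/2)
X = 7 (X = 2 - 1*(-5) = 2 + 5 = 7)
T = -⅔ (T = -32*1/48 = -⅔ ≈ -0.66667)
B(P) = 21/2 (B(P) = -3*(-5 - 2)/2 = -3/2*(-7) = 21/2)
z(k) = 7/2 (z(k) = 21/2 - 1*7 = 21/2 - 7 = 7/2)
√(4677 + z(T)) = √(4677 + 7/2) = √(9361/2) = √18722/2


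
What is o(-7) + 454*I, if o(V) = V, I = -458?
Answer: -207939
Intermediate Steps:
o(-7) + 454*I = -7 + 454*(-458) = -7 - 207932 = -207939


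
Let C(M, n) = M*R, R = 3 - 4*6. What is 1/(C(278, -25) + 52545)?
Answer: 1/46707 ≈ 2.1410e-5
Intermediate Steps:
R = -21 (R = 3 - 24 = -21)
C(M, n) = -21*M (C(M, n) = M*(-21) = -21*M)
1/(C(278, -25) + 52545) = 1/(-21*278 + 52545) = 1/(-5838 + 52545) = 1/46707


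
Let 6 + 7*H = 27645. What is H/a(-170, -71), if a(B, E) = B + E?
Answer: -27639/1687 ≈ -16.384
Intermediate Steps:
H = 27639/7 (H = -6/7 + (⅐)*27645 = -6/7 + 27645/7 = 27639/7 ≈ 3948.4)
H/a(-170, -71) = 27639/(7*(-170 - 71)) = (27639/7)/(-241) = (27639/7)*(-1/241) = -27639/1687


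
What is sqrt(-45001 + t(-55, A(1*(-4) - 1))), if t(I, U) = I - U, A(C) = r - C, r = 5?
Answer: I*sqrt(45066) ≈ 212.29*I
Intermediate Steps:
A(C) = 5 - C
sqrt(-45001 + t(-55, A(1*(-4) - 1))) = sqrt(-45001 + (-55 - (5 - (1*(-4) - 1)))) = sqrt(-45001 + (-55 - (5 - (-4 - 1)))) = sqrt(-45001 + (-55 - (5 - 1*(-5)))) = sqrt(-45001 + (-55 - (5 + 5))) = sqrt(-45001 + (-55 - 1*10)) = sqrt(-45001 + (-55 - 10)) = sqrt(-45001 - 65) = sqrt(-45066) = I*sqrt(45066)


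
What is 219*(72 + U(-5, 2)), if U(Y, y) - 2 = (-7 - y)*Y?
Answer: 26061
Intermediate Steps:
U(Y, y) = 2 + Y*(-7 - y) (U(Y, y) = 2 + (-7 - y)*Y = 2 + Y*(-7 - y))
219*(72 + U(-5, 2)) = 219*(72 + (2 - 7*(-5) - 1*(-5)*2)) = 219*(72 + (2 + 35 + 10)) = 219*(72 + 47) = 219*119 = 26061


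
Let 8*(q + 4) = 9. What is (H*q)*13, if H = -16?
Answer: 598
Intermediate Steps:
q = -23/8 (q = -4 + (⅛)*9 = -4 + 9/8 = -23/8 ≈ -2.8750)
(H*q)*13 = -16*(-23/8)*13 = 46*13 = 598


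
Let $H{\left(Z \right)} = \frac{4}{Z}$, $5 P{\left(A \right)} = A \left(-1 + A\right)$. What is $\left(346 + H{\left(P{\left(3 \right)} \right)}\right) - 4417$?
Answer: $- \frac{12203}{3} \approx -4067.7$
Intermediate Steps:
$P{\left(A \right)} = \frac{A \left(-1 + A\right)}{5}$
$\left(346 + H{\left(P{\left(3 \right)} \right)}\right) - 4417 = \left(346 + \frac{4}{\frac{1}{5} \cdot 3 \left(-1 + 3\right)}\right) - 4417 = \left(346 + \frac{4}{\frac{1}{5} \cdot 3 \cdot 2}\right) - 4417 = \left(346 + \frac{4}{\frac{6}{5}}\right) - 4417 = \left(346 + 4 \cdot \frac{5}{6}\right) - 4417 = \left(346 + \frac{10}{3}\right) - 4417 = \frac{1048}{3} - 4417 = - \frac{12203}{3}$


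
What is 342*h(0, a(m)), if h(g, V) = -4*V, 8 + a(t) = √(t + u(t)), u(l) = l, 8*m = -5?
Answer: 10944 - 684*I*√5 ≈ 10944.0 - 1529.5*I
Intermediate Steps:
m = -5/8 (m = (⅛)*(-5) = -5/8 ≈ -0.62500)
a(t) = -8 + √2*√t (a(t) = -8 + √(t + t) = -8 + √(2*t) = -8 + √2*√t)
342*h(0, a(m)) = 342*(-4*(-8 + √2*√(-5/8))) = 342*(-4*(-8 + √2*(I*√10/4))) = 342*(-4*(-8 + I*√5/2)) = 342*(32 - 2*I*√5) = 10944 - 684*I*√5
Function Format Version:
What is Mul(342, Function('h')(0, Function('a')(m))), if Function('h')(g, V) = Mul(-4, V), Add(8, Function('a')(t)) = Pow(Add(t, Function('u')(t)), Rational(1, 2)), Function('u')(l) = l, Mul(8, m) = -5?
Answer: Add(10944, Mul(-684, I, Pow(5, Rational(1, 2)))) ≈ Add(10944., Mul(-1529.5, I))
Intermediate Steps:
m = Rational(-5, 8) (m = Mul(Rational(1, 8), -5) = Rational(-5, 8) ≈ -0.62500)
Function('a')(t) = Add(-8, Mul(Pow(2, Rational(1, 2)), Pow(t, Rational(1, 2)))) (Function('a')(t) = Add(-8, Pow(Add(t, t), Rational(1, 2))) = Add(-8, Pow(Mul(2, t), Rational(1, 2))) = Add(-8, Mul(Pow(2, Rational(1, 2)), Pow(t, Rational(1, 2)))))
Mul(342, Function('h')(0, Function('a')(m))) = Mul(342, Mul(-4, Add(-8, Mul(Pow(2, Rational(1, 2)), Pow(Rational(-5, 8), Rational(1, 2)))))) = Mul(342, Mul(-4, Add(-8, Mul(Pow(2, Rational(1, 2)), Mul(Rational(1, 4), I, Pow(10, Rational(1, 2))))))) = Mul(342, Mul(-4, Add(-8, Mul(Rational(1, 2), I, Pow(5, Rational(1, 2)))))) = Mul(342, Add(32, Mul(-2, I, Pow(5, Rational(1, 2))))) = Add(10944, Mul(-684, I, Pow(5, Rational(1, 2))))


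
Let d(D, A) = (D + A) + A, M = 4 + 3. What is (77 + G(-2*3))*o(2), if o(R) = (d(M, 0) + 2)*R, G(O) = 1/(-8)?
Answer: 5535/4 ≈ 1383.8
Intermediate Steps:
M = 7
d(D, A) = D + 2*A (d(D, A) = (A + D) + A = D + 2*A)
G(O) = -⅛
o(R) = 9*R (o(R) = ((7 + 2*0) + 2)*R = ((7 + 0) + 2)*R = (7 + 2)*R = 9*R)
(77 + G(-2*3))*o(2) = (77 - ⅛)*(9*2) = (615/8)*18 = 5535/4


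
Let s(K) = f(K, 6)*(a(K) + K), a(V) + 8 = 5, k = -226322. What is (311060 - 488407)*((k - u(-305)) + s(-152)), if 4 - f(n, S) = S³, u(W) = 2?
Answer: 34310260008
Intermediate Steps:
a(V) = -3 (a(V) = -8 + 5 = -3)
f(n, S) = 4 - S³
s(K) = 636 - 212*K (s(K) = (4 - 1*6³)*(-3 + K) = (4 - 1*216)*(-3 + K) = (4 - 216)*(-3 + K) = -212*(-3 + K) = 636 - 212*K)
(311060 - 488407)*((k - u(-305)) + s(-152)) = (311060 - 488407)*((-226322 - 1*2) + (636 - 212*(-152))) = -177347*((-226322 - 2) + (636 + 32224)) = -177347*(-226324 + 32860) = -177347*(-193464) = 34310260008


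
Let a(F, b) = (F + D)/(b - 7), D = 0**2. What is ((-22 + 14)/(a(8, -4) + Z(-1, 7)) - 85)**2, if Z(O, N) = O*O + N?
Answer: 741321/100 ≈ 7413.2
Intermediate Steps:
Z(O, N) = N + O**2 (Z(O, N) = O**2 + N = N + O**2)
D = 0
a(F, b) = F/(-7 + b) (a(F, b) = (F + 0)/(b - 7) = F/(-7 + b))
((-22 + 14)/(a(8, -4) + Z(-1, 7)) - 85)**2 = ((-22 + 14)/(8/(-7 - 4) + (7 + (-1)**2)) - 85)**2 = (-8/(8/(-11) + (7 + 1)) - 85)**2 = (-8/(8*(-1/11) + 8) - 85)**2 = (-8/(-8/11 + 8) - 85)**2 = (-8/80/11 - 85)**2 = (-8*11/80 - 85)**2 = (-11/10 - 85)**2 = (-861/10)**2 = 741321/100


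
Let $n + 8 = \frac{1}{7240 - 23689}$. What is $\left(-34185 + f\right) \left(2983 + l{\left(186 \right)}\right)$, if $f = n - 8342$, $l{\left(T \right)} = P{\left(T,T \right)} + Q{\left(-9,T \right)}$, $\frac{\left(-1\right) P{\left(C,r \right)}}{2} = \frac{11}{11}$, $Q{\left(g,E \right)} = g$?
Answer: $- \frac{2079384217952}{16449} \approx -1.2641 \cdot 10^{8}$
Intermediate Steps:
$P{\left(C,r \right)} = -2$ ($P{\left(C,r \right)} = - 2 \cdot \frac{11}{11} = - 2 \cdot 11 \cdot \frac{1}{11} = \left(-2\right) 1 = -2$)
$n = - \frac{131593}{16449}$ ($n = -8 + \frac{1}{7240 - 23689} = -8 + \frac{1}{-16449} = -8 - \frac{1}{16449} = - \frac{131593}{16449} \approx -8.0001$)
$l{\left(T \right)} = -11$ ($l{\left(T \right)} = -2 - 9 = -11$)
$f = - \frac{137349151}{16449}$ ($f = - \frac{131593}{16449} - 8342 = - \frac{137349151}{16449} \approx -8350.0$)
$\left(-34185 + f\right) \left(2983 + l{\left(186 \right)}\right) = \left(-34185 - \frac{137349151}{16449}\right) \left(2983 - 11\right) = \left(- \frac{699658216}{16449}\right) 2972 = - \frac{2079384217952}{16449}$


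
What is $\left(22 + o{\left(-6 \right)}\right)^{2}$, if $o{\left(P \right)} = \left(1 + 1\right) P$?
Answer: $100$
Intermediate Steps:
$o{\left(P \right)} = 2 P$
$\left(22 + o{\left(-6 \right)}\right)^{2} = \left(22 + 2 \left(-6\right)\right)^{2} = \left(22 - 12\right)^{2} = 10^{2} = 100$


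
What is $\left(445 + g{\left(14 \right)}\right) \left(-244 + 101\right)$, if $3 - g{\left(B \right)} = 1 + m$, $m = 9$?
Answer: $-62634$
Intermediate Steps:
$g{\left(B \right)} = -7$ ($g{\left(B \right)} = 3 - \left(1 + 9\right) = 3 - 10 = -7$)
$\left(445 + g{\left(14 \right)}\right) \left(-244 + 101\right) = \left(445 - 7\right) \left(-244 + 101\right) = 438 \left(-143\right) = -62634$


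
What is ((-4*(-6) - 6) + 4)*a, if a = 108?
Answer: 2376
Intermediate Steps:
((-4*(-6) - 6) + 4)*a = ((-4*(-6) - 6) + 4)*108 = ((24 - 6) + 4)*108 = (18 + 4)*108 = 22*108 = 2376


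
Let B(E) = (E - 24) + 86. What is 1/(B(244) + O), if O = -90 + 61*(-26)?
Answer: -1/1370 ≈ -0.00072993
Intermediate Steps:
B(E) = 62 + E (B(E) = (-24 + E) + 86 = 62 + E)
O = -1676 (O = -90 - 1586 = -1676)
1/(B(244) + O) = 1/((62 + 244) - 1676) = 1/(306 - 1676) = 1/(-1370) = -1/1370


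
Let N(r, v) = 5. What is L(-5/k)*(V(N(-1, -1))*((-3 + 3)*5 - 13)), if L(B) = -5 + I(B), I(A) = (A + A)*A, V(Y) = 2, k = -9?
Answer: 9230/81 ≈ 113.95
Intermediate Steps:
I(A) = 2*A² (I(A) = (2*A)*A = 2*A²)
L(B) = -5 + 2*B²
L(-5/k)*(V(N(-1, -1))*((-3 + 3)*5 - 13)) = (-5 + 2*(-5/(-9))²)*(2*((-3 + 3)*5 - 13)) = (-5 + 2*(-5*(-⅑))²)*(2*(0*5 - 13)) = (-5 + 2*(5/9)²)*(2*(0 - 13)) = (-5 + 2*(25/81))*(2*(-13)) = (-5 + 50/81)*(-26) = -355/81*(-26) = 9230/81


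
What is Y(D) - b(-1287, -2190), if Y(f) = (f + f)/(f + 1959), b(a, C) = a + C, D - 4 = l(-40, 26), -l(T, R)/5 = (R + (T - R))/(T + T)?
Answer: 4544441/1307 ≈ 3477.0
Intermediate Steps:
l(T, R) = -5/2 (l(T, R) = -5*(R + (T - R))/(T + T) = -5*T/(2*T) = -5*T*1/(2*T) = -5*½ = -5/2)
D = 3/2 (D = 4 - 5/2 = 3/2 ≈ 1.5000)
b(a, C) = C + a
Y(f) = 2*f/(1959 + f) (Y(f) = (2*f)/(1959 + f) = 2*f/(1959 + f))
Y(D) - b(-1287, -2190) = 2*(3/2)/(1959 + 3/2) - (-2190 - 1287) = 2*(3/2)/(3921/2) - 1*(-3477) = 2*(3/2)*(2/3921) + 3477 = 2/1307 + 3477 = 4544441/1307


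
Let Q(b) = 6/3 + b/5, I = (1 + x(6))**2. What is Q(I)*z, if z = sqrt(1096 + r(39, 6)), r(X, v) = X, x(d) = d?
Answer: 59*sqrt(1135)/5 ≈ 397.54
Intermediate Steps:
I = 49 (I = (1 + 6)**2 = 7**2 = 49)
Q(b) = 2 + b/5 (Q(b) = 6*(1/3) + b*(1/5) = 2 + b/5)
z = sqrt(1135) (z = sqrt(1096 + 39) = sqrt(1135) ≈ 33.690)
Q(I)*z = (2 + (1/5)*49)*sqrt(1135) = (2 + 49/5)*sqrt(1135) = 59*sqrt(1135)/5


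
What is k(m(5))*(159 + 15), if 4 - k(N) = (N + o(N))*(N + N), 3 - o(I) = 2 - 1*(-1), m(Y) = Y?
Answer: -8004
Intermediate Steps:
o(I) = 0 (o(I) = 3 - (2 - 1*(-1)) = 3 - (2 + 1) = 3 - 1*3 = 3 - 3 = 0)
k(N) = 4 - 2*N**2 (k(N) = 4 - (N + 0)*(N + N) = 4 - N*2*N = 4 - 2*N**2)
k(m(5))*(159 + 15) = (4 - 2*5**2)*(159 + 15) = (4 - 2*25)*174 = (4 - 50)*174 = -46*174 = -8004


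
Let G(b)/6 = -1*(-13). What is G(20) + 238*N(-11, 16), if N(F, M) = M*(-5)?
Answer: -18962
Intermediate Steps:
N(F, M) = -5*M
G(b) = 78 (G(b) = 6*(-1*(-13)) = 6*13 = 78)
G(20) + 238*N(-11, 16) = 78 + 238*(-5*16) = 78 + 238*(-80) = 78 - 19040 = -18962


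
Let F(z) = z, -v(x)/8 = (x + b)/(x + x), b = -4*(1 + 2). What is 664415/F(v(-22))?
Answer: -7308565/68 ≈ -1.0748e+5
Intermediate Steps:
b = -12 (b = -4*3 = -12)
v(x) = -4*(-12 + x)/x (v(x) = -8*(x - 12)/(x + x) = -8*(-12 + x)/(2*x) = -8*(-12 + x)*1/(2*x) = -4*(-12 + x)/x)
664415/F(v(-22)) = 664415/(-4 + 48/(-22)) = 664415/(-4 + 48*(-1/22)) = 664415/(-4 - 24/11) = 664415/(-68/11) = 664415*(-11/68) = -7308565/68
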